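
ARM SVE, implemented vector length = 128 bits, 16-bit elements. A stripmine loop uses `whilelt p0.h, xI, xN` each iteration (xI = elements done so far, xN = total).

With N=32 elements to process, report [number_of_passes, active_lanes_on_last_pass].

[iterations, last_vl] = [4, 8]

register lanes = 128/16 = 8
iterations = ceil(32/8) = 4; final-pass vl = 8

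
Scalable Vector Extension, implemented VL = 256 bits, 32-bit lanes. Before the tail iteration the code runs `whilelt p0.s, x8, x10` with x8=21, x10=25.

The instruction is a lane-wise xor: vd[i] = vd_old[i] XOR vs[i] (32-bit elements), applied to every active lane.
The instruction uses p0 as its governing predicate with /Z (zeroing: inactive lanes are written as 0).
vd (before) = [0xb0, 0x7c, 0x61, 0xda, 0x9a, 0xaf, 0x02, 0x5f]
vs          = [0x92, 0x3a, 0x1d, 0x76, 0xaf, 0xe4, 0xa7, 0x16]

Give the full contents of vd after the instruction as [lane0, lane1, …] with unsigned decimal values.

vd = [34, 70, 124, 172, 0, 0, 0, 0]

lane count: 256 div 32 = 8
p0[j] = (21+j < 25); true for j=0..3 → 4 lanes set
  i=0: xor(0xb0,0x92) → 34
  i=1: xor(0x7c,0x3a) → 70
  i=2: xor(0x61,0x1d) → 124
  i=3: xor(0xda,0x76) → 172
  i=4: tail/zero → 0
  i=5: tail/zero → 0
  i=6: tail/zero → 0
  i=7: tail/zero → 0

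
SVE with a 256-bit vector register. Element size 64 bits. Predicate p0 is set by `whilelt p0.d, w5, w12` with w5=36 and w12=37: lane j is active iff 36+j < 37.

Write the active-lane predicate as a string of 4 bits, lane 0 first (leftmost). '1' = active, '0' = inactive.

lane count: 256 div 64 = 4
whilelt: lane j active iff 36+j < 37 → j < 1 → 1 active
bits (lane 0 leftmost): 1000

predicate = 1000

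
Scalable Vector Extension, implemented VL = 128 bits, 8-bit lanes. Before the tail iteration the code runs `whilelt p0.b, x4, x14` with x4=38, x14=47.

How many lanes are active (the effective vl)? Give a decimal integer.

register lanes = 128/8 = 16
active while 38+j < 47, i.e. j ∈ [0,9) capped at 16 ⇒ 9

vl = 9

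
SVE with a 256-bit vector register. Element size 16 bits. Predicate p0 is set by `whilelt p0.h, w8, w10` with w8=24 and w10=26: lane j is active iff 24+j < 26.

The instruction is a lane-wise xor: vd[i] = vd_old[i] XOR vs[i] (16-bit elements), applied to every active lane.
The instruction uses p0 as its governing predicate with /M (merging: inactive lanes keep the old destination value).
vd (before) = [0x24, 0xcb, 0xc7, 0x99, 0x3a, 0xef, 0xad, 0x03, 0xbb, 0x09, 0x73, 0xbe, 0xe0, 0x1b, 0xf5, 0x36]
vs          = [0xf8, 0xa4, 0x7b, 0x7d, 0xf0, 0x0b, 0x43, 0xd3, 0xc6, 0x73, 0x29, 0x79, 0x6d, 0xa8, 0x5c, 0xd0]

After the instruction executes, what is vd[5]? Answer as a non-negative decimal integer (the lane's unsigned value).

vd[5] = 239

256-bit reg / 16-bit elem → 16 lanes
whilelt: lane j active iff 24+j < 26 → j < 2 → 2 active
[0] xor(0x24,0xf8) = 0xdc
[1] xor(0xcb,0xa4) = 0x6f
[2] tail/keep = 0xc7
[3] tail/keep = 0x99
[4] tail/keep = 0x3a
[5] tail/keep = 0xef
[6] tail/keep = 0xad
[7] tail/keep = 0x03
[8] tail/keep = 0xbb
[9] tail/keep = 0x09
[10] tail/keep = 0x73
[11] tail/keep = 0xbe
[12] tail/keep = 0xe0
[13] tail/keep = 0x1b
[14] tail/keep = 0xf5
[15] tail/keep = 0x36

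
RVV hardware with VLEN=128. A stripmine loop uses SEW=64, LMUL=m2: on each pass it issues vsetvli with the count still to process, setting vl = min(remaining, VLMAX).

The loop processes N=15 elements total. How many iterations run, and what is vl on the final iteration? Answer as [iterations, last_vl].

[iterations, last_vl] = [4, 3]

VLMAX = VLEN×LMUL/SEW = 128×2/64 = 4
N=15: ⌈15/4⌉ = 4 iters; last vl = 15 − 3×4 = 3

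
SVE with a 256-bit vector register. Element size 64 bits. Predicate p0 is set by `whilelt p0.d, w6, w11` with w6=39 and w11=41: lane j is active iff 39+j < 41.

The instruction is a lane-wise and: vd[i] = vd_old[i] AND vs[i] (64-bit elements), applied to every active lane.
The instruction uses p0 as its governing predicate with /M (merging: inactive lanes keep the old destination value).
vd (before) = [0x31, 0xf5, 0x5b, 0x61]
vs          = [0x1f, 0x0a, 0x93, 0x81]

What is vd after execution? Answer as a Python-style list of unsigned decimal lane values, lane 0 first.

256-bit reg / 64-bit elem → 4 lanes
p0[j] = (39+j < 41); true for j=0..1 → 2 lanes set
[0] and(0x31,0x1f) = 0x11
[1] and(0xf5,0x0a) = 0x00
[2] tail/keep = 0x5b
[3] tail/keep = 0x61

vd = [17, 0, 91, 97]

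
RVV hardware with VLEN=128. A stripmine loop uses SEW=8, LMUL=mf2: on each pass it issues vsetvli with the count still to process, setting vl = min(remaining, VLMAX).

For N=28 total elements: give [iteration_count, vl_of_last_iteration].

[iterations, last_vl] = [4, 4]

VLMAX = (128 × 1/2) / 8 = 8 lanes
N=28: ⌈28/8⌉ = 4 iters; last vl = 28 − 3×8 = 4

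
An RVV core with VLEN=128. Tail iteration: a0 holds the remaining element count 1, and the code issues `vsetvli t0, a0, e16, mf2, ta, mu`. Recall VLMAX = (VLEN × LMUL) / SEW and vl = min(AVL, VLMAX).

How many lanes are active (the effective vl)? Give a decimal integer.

vl = 1

lanes per group: 128·1/2/16 = 4
AVL=1 ≤ VLMAX=4, so vl = 1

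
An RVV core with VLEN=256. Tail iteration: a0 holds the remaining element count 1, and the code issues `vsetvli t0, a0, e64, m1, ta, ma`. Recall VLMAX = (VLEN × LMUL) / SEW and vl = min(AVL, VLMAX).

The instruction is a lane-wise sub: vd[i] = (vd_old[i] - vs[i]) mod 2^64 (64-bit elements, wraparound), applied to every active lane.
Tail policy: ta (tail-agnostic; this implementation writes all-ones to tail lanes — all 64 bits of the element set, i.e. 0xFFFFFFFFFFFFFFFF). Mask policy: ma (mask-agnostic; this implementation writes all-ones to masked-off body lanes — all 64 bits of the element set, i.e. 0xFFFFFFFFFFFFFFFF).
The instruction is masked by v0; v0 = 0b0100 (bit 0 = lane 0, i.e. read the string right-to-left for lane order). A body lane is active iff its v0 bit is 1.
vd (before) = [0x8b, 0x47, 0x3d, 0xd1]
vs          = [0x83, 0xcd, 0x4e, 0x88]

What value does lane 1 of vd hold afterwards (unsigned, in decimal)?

vd[1] = 18446744073709551615

VLMAX = (256 × 1) / 64 = 4 lanes
vl = min(AVL, VLMAX) = min(1, 4) = 1
[0] mask-off/ones = 0xffffffffffffffff
[1] tail/ones = 0xffffffffffffffff
[2] tail/ones = 0xffffffffffffffff
[3] tail/ones = 0xffffffffffffffff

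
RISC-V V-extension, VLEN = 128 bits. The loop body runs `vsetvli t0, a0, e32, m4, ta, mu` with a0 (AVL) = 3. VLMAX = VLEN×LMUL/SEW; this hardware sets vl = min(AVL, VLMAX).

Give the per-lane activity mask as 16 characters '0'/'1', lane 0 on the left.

predicate = 1110000000000000

VLMAX = (128 × 4) / 32 = 16 lanes
AVL=3 ≤ VLMAX=16, so vl = 3
bits (lane 0 leftmost): 1110000000000000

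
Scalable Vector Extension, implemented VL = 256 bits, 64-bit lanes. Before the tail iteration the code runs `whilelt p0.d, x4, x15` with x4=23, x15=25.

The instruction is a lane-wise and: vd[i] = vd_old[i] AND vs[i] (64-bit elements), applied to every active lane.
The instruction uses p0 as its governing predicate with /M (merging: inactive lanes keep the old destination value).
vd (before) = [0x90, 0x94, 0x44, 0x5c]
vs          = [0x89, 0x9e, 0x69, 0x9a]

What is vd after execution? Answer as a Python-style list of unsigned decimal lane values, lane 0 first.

256-bit reg / 64-bit elem → 4 lanes
whilelt: lane j active iff 23+j < 25 → j < 2 → 2 active
[0] and(0x90,0x89) = 0x80
[1] and(0x94,0x9e) = 0x94
[2] tail/keep = 0x44
[3] tail/keep = 0x5c

vd = [128, 148, 68, 92]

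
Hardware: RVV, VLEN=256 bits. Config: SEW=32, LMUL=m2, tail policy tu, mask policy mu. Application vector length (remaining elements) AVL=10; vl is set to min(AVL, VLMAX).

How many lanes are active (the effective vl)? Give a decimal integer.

vl = 10

lanes per group: 256·2/32 = 16
AVL=10 ≤ VLMAX=16, so vl = 10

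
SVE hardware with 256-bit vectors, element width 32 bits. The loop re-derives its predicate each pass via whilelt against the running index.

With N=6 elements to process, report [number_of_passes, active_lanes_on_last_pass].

[iterations, last_vl] = [1, 6]

256-bit reg / 32-bit elem → 8 lanes
iterations = ceil(6/8) = 1; final-pass vl = 6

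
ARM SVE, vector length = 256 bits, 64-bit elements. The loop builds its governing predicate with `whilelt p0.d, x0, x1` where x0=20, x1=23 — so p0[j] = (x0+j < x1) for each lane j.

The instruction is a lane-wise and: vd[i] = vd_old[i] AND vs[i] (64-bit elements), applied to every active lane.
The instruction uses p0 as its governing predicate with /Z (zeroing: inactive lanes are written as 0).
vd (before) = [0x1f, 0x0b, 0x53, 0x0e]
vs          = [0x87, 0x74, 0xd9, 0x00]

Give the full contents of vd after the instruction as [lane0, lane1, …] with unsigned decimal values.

lane count: 256 div 64 = 4
p0[j] = (20+j < 23); true for j=0..2 → 3 lanes set
[0] and(0x1f,0x87) = 0x07
[1] and(0x0b,0x74) = 0x00
[2] and(0x53,0xd9) = 0x51
[3] tail/zero = 0x00

vd = [7, 0, 81, 0]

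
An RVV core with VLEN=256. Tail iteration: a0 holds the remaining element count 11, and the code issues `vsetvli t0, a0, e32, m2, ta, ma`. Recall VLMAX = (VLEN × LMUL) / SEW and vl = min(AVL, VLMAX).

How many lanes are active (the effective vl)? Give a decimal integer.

vl = 11

VLMAX = VLEN×LMUL/SEW = 256×2/32 = 16
vl ← min(11, 16) = 11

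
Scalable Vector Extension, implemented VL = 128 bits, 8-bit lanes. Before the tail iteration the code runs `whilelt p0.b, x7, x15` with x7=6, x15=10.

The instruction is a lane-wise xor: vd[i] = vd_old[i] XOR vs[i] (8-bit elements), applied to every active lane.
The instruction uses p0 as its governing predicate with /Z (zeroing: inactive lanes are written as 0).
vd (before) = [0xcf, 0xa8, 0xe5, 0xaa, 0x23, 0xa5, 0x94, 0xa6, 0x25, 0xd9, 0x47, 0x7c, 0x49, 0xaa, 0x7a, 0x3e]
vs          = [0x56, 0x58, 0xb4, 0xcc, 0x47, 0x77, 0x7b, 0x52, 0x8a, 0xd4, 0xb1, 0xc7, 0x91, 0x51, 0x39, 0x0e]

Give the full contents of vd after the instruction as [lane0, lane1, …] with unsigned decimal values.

lane count: 128 div 8 = 16
p0[j] = (6+j < 10); true for j=0..3 → 4 lanes set
[0] xor(0xcf,0x56) = 0x99
[1] xor(0xa8,0x58) = 0xf0
[2] xor(0xe5,0xb4) = 0x51
[3] xor(0xaa,0xcc) = 0x66
[4] tail/zero = 0x00
[5] tail/zero = 0x00
[6] tail/zero = 0x00
[7] tail/zero = 0x00
[8] tail/zero = 0x00
[9] tail/zero = 0x00
[10] tail/zero = 0x00
[11] tail/zero = 0x00
[12] tail/zero = 0x00
[13] tail/zero = 0x00
[14] tail/zero = 0x00
[15] tail/zero = 0x00

vd = [153, 240, 81, 102, 0, 0, 0, 0, 0, 0, 0, 0, 0, 0, 0, 0]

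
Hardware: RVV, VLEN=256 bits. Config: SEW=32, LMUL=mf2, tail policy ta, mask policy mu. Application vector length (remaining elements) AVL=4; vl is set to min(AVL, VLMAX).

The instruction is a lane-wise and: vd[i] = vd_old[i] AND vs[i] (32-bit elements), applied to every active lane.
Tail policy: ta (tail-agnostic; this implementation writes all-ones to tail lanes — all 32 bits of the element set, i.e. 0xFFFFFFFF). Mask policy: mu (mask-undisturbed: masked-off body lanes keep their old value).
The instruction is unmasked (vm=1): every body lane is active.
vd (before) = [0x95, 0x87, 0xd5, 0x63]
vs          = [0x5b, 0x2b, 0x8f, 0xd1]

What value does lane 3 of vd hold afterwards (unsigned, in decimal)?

vd[3] = 65

lanes per group: 256·1/2/32 = 4
AVL=4 ≤ VLMAX=4, so vl = 4
vd[0] and(0x95,0x5b) -> 0x11
vd[1] and(0x87,0x2b) -> 0x03
vd[2] and(0xd5,0x8f) -> 0x85
vd[3] and(0x63,0xd1) -> 0x41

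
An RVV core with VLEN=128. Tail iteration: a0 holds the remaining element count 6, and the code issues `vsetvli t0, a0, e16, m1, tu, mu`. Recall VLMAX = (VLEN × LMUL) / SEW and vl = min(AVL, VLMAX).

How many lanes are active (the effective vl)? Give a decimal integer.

VLMAX = VLEN×LMUL/SEW = 128×1/16 = 8
AVL=6 ≤ VLMAX=8, so vl = 6

vl = 6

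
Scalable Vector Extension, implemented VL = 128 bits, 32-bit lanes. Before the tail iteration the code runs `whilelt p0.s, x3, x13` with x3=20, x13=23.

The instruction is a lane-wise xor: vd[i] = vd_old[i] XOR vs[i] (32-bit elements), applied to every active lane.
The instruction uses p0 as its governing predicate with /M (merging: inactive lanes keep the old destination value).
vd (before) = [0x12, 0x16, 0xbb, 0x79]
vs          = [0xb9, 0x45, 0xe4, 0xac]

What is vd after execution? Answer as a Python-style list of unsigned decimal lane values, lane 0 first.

vd = [171, 83, 95, 121]

lane count: 128 div 32 = 4
p0[j] = (20+j < 23); true for j=0..2 → 3 lanes set
[0] xor(0x12,0xb9) = 0xab
[1] xor(0x16,0x45) = 0x53
[2] xor(0xbb,0xe4) = 0x5f
[3] tail/keep = 0x79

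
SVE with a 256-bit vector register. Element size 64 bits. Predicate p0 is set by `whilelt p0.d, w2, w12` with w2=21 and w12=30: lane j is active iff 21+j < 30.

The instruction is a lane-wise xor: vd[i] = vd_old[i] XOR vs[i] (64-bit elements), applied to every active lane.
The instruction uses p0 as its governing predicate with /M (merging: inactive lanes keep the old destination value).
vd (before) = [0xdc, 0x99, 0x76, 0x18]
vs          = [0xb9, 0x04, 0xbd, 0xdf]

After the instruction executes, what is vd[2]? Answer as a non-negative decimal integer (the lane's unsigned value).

vd[2] = 203

register lanes = 256/64 = 4
whilelt: lane j active iff 21+j < 30 → j < 9 → 4 active
[0] xor(0xdc,0xb9) = 0x65
[1] xor(0x99,0x04) = 0x9d
[2] xor(0x76,0xbd) = 0xcb
[3] xor(0x18,0xdf) = 0xc7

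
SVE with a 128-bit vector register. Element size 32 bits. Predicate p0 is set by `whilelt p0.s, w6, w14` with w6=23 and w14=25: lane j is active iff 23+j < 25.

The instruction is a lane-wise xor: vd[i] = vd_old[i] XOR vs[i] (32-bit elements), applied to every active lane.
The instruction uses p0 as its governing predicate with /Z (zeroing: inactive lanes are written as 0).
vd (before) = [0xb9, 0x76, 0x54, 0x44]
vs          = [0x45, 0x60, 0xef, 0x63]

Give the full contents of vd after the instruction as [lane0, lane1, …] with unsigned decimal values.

register lanes = 128/32 = 4
active while 23+j < 25, i.e. j ∈ [0,2) capped at 4 ⇒ 2
vd[0] xor(0xb9,0x45) -> 0xfc
vd[1] xor(0x76,0x60) -> 0x16
vd[2] tail/zero -> 0x00
vd[3] tail/zero -> 0x00

vd = [252, 22, 0, 0]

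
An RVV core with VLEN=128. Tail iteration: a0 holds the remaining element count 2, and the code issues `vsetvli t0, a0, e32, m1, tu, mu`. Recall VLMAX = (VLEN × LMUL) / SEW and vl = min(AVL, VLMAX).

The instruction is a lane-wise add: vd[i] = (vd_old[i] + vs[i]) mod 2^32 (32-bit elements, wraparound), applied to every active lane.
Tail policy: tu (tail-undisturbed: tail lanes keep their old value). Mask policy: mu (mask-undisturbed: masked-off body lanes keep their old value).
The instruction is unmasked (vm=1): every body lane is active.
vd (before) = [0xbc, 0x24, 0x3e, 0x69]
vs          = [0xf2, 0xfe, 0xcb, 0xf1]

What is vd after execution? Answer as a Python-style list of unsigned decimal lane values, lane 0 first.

VLMAX = VLEN×LMUL/SEW = 128×1/32 = 4
vl ← min(2, 4) = 2
[0] add(0xbc,0xf2) = 0x1ae
[1] add(0x24,0xfe) = 0x122
[2] tail/keep = 0x3e
[3] tail/keep = 0x69

vd = [430, 290, 62, 105]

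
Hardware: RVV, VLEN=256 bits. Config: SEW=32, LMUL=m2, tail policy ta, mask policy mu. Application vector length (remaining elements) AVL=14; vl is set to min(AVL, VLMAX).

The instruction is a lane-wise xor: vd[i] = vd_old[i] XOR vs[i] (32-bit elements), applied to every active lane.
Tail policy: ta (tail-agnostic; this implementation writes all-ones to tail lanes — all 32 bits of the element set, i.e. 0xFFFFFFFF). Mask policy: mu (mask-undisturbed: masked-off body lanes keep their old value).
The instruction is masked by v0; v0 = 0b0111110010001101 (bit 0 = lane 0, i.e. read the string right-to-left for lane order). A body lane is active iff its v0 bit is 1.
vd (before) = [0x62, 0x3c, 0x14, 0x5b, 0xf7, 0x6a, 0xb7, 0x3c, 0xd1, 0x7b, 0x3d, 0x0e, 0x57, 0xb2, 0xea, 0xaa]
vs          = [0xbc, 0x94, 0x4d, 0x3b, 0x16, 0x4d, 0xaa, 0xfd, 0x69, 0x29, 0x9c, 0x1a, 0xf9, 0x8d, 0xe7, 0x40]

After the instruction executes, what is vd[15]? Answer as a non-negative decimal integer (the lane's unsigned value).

vd[15] = 4294967295

lanes per group: 256·2/32 = 16
vl ← min(14, 16) = 14
vd[0] xor(0x62,0xbc) -> 0xde
vd[1] mask-off/keep -> 0x3c
vd[2] xor(0x14,0x4d) -> 0x59
vd[3] xor(0x5b,0x3b) -> 0x60
vd[4] mask-off/keep -> 0xf7
vd[5] mask-off/keep -> 0x6a
vd[6] mask-off/keep -> 0xb7
vd[7] xor(0x3c,0xfd) -> 0xc1
vd[8] mask-off/keep -> 0xd1
vd[9] mask-off/keep -> 0x7b
vd[10] xor(0x3d,0x9c) -> 0xa1
vd[11] xor(0x0e,0x1a) -> 0x14
vd[12] xor(0x57,0xf9) -> 0xae
vd[13] xor(0xb2,0x8d) -> 0x3f
vd[14] tail/ones -> 0xffffffff
vd[15] tail/ones -> 0xffffffff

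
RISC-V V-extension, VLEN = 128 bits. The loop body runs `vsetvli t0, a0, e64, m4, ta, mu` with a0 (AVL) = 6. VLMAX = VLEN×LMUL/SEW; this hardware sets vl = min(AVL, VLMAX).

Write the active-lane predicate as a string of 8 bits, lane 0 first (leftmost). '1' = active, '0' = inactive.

VLMAX = (128 × 4) / 64 = 8 lanes
vl ← min(6, 8) = 6
bits (lane 0 leftmost): 11111100

predicate = 11111100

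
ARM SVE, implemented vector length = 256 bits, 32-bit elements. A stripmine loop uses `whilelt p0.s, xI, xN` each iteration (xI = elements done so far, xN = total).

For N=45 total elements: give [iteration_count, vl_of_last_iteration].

[iterations, last_vl] = [6, 5]

256-bit reg / 32-bit elem → 8 lanes
N=45: ⌈45/8⌉ = 6 iters; last vl = 45 − 5×8 = 5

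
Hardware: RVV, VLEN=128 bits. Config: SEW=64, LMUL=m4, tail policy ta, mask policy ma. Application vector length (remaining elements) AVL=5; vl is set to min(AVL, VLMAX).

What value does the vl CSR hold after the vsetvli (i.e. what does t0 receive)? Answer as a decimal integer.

VLMAX = VLEN×LMUL/SEW = 128×4/64 = 8
vl = min(AVL, VLMAX) = min(5, 8) = 5

vl = 5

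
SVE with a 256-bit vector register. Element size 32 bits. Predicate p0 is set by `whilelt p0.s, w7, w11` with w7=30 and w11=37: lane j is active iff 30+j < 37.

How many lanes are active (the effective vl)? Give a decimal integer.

256-bit reg / 32-bit elem → 8 lanes
whilelt: lane j active iff 30+j < 37 → j < 7 → 7 active

vl = 7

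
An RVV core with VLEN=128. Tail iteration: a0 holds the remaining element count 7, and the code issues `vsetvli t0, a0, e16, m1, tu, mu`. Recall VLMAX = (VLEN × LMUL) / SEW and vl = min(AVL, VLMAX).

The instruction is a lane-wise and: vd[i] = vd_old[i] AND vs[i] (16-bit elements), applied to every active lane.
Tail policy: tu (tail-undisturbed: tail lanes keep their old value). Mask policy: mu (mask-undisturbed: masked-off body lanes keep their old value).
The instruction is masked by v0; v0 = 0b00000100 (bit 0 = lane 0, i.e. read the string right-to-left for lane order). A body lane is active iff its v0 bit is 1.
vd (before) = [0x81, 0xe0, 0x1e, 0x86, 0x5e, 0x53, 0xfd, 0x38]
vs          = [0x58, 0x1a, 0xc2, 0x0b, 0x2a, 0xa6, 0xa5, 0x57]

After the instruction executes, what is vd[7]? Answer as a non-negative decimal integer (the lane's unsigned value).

lanes per group: 128·1/16 = 8
vl ← min(7, 8) = 7
vd[0] mask-off/keep -> 0x81
vd[1] mask-off/keep -> 0xe0
vd[2] and(0x1e,0xc2) -> 0x02
vd[3] mask-off/keep -> 0x86
vd[4] mask-off/keep -> 0x5e
vd[5] mask-off/keep -> 0x53
vd[6] mask-off/keep -> 0xfd
vd[7] tail/keep -> 0x38

vd[7] = 56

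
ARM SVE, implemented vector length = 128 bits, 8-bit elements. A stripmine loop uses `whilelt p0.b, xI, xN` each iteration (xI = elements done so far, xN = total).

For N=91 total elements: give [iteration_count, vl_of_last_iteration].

register lanes = 128/8 = 16
iterations = ceil(91/16) = 6; final-pass vl = 11

[iterations, last_vl] = [6, 11]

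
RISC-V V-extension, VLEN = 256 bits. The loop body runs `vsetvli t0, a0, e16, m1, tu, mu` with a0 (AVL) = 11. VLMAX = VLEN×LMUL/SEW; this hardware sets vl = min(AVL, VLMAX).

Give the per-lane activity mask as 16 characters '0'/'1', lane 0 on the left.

lanes per group: 256·1/16 = 16
vl ← min(11, 16) = 11
bits (lane 0 leftmost): 1111111111100000

predicate = 1111111111100000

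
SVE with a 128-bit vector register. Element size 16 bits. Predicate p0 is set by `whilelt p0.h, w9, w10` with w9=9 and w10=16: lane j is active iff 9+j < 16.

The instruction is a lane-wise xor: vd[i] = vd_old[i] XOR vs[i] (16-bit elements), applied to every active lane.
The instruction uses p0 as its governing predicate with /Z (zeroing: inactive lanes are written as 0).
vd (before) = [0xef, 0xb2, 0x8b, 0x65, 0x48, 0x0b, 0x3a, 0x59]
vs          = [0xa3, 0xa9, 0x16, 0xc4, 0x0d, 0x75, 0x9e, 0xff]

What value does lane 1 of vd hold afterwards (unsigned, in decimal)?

vd[1] = 27

register lanes = 128/16 = 8
p0[j] = (9+j < 16); true for j=0..6 → 7 lanes set
lane  0: xor(0xef,0xa3) ⇒ 0x4c
lane  1: xor(0xb2,0xa9) ⇒ 0x1b
lane  2: xor(0x8b,0x16) ⇒ 0x9d
lane  3: xor(0x65,0xc4) ⇒ 0xa1
lane  4: xor(0x48,0x0d) ⇒ 0x45
lane  5: xor(0x0b,0x75) ⇒ 0x7e
lane  6: xor(0x3a,0x9e) ⇒ 0xa4
lane  7: tail/zero ⇒ 0x00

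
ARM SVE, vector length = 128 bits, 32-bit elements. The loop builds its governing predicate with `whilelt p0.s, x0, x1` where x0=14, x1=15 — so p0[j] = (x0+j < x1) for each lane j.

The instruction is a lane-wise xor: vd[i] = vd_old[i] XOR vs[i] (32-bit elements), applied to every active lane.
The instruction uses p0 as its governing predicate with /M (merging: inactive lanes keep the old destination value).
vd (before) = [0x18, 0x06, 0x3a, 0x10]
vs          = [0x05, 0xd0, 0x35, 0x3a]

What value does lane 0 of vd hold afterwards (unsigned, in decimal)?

vd[0] = 29

register lanes = 128/32 = 4
active while 14+j < 15, i.e. j ∈ [0,1) capped at 4 ⇒ 1
  i=0: xor(0x18,0x05) → 29
  i=1: tail/keep → 6
  i=2: tail/keep → 58
  i=3: tail/keep → 16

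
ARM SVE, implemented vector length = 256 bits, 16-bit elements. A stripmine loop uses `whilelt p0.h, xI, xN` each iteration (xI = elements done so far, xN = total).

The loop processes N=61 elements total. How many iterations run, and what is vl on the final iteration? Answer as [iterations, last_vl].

[iterations, last_vl] = [4, 13]

register lanes = 256/16 = 16
61 elements at 16/iter → 4 passes, remainder 13 on the last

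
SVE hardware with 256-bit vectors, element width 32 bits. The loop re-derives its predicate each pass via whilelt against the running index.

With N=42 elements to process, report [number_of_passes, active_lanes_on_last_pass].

register lanes = 256/32 = 8
42 elements at 8/iter → 6 passes, remainder 2 on the last

[iterations, last_vl] = [6, 2]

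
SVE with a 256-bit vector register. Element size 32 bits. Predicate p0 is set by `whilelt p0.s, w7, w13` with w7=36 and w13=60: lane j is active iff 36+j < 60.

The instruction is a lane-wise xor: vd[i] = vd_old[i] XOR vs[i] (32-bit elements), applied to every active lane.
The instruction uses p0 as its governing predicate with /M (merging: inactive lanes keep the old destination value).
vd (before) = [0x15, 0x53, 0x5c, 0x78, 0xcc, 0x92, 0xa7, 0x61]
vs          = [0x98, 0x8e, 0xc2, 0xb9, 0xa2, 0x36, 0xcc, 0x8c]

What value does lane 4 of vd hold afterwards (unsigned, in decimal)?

vd[4] = 110

lane count: 256 div 32 = 8
whilelt: lane j active iff 36+j < 60 → j < 24 → 8 active
vd[0] xor(0x15,0x98) -> 0x8d
vd[1] xor(0x53,0x8e) -> 0xdd
vd[2] xor(0x5c,0xc2) -> 0x9e
vd[3] xor(0x78,0xb9) -> 0xc1
vd[4] xor(0xcc,0xa2) -> 0x6e
vd[5] xor(0x92,0x36) -> 0xa4
vd[6] xor(0xa7,0xcc) -> 0x6b
vd[7] xor(0x61,0x8c) -> 0xed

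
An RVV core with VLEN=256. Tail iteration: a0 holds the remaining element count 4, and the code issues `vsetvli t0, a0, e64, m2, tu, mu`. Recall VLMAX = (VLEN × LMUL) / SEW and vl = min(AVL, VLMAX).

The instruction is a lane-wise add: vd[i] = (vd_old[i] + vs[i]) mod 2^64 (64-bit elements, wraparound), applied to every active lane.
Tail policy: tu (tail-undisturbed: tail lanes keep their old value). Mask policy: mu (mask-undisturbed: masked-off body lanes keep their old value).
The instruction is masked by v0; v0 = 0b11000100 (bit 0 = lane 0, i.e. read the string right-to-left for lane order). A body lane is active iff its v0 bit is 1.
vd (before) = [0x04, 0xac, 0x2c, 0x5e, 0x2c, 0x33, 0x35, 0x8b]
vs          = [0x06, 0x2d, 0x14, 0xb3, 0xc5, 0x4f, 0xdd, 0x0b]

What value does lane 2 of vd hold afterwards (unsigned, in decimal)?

VLMAX = VLEN×LMUL/SEW = 256×2/64 = 8
vl = min(AVL, VLMAX) = min(4, 8) = 4
vd[0] mask-off/keep -> 0x04
vd[1] mask-off/keep -> 0xac
vd[2] add(0x2c,0x14) -> 0x40
vd[3] mask-off/keep -> 0x5e
vd[4] tail/keep -> 0x2c
vd[5] tail/keep -> 0x33
vd[6] tail/keep -> 0x35
vd[7] tail/keep -> 0x8b

vd[2] = 64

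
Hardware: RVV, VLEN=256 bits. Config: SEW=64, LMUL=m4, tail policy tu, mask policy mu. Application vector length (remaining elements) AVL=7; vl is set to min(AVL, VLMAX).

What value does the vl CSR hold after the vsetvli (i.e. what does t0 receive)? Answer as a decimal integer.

VLMAX = VLEN×LMUL/SEW = 256×4/64 = 16
vl = min(AVL, VLMAX) = min(7, 16) = 7

vl = 7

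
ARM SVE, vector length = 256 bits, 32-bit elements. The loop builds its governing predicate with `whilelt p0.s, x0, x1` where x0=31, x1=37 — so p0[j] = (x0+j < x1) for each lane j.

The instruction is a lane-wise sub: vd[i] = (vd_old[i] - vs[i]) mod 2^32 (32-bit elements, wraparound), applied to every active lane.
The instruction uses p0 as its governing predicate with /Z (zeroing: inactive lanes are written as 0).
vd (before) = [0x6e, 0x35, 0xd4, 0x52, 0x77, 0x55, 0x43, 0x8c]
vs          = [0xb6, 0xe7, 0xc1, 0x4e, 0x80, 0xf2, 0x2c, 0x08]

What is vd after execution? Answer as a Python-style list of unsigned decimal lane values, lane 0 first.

lane count: 256 div 32 = 8
whilelt: lane j active iff 31+j < 37 → j < 6 → 6 active
lane  0: sub(0x6e,0xb6) ⇒ 0xffffffb8
lane  1: sub(0x35,0xe7) ⇒ 0xffffff4e
lane  2: sub(0xd4,0xc1) ⇒ 0x13
lane  3: sub(0x52,0x4e) ⇒ 0x04
lane  4: sub(0x77,0x80) ⇒ 0xfffffff7
lane  5: sub(0x55,0xf2) ⇒ 0xffffff63
lane  6: tail/zero ⇒ 0x00
lane  7: tail/zero ⇒ 0x00

vd = [4294967224, 4294967118, 19, 4, 4294967287, 4294967139, 0, 0]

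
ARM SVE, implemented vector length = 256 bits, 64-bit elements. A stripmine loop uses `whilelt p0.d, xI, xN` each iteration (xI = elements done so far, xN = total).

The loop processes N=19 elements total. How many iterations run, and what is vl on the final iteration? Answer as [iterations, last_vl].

[iterations, last_vl] = [5, 3]

256-bit reg / 64-bit elem → 4 lanes
19 elements at 4/iter → 5 passes, remainder 3 on the last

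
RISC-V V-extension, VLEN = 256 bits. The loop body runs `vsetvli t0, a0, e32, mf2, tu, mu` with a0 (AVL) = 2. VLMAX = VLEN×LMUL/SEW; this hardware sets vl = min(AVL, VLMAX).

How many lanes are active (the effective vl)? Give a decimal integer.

vl = 2

VLMAX = VLEN×LMUL/SEW = 256×1/2/32 = 4
vl ← min(2, 4) = 2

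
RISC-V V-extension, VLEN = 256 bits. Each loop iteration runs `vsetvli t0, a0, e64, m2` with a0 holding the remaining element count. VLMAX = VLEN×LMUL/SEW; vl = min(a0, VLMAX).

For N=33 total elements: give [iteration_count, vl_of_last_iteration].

[iterations, last_vl] = [5, 1]

VLMAX = (256 × 2) / 64 = 8 lanes
iterations = ceil(33/8) = 5; final-pass vl = 1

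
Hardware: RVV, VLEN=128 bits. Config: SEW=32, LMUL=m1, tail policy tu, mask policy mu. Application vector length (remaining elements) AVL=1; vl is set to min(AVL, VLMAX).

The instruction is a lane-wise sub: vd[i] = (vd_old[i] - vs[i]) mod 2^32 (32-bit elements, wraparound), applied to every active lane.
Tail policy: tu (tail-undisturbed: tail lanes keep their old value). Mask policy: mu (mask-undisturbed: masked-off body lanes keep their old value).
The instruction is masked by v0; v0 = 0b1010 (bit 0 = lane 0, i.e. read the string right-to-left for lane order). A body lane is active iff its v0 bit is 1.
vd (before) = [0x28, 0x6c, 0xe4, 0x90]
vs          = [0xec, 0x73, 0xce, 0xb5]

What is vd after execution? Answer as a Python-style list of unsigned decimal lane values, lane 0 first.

VLMAX = VLEN×LMUL/SEW = 128×1/32 = 4
vl ← min(1, 4) = 1
[0] mask-off/keep = 0x28
[1] tail/keep = 0x6c
[2] tail/keep = 0xe4
[3] tail/keep = 0x90

vd = [40, 108, 228, 144]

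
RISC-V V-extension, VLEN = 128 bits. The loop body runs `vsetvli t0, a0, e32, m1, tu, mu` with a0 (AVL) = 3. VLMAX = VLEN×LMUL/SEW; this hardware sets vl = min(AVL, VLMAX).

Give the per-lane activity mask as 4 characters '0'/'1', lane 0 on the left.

predicate = 1110

VLMAX = VLEN×LMUL/SEW = 128×1/32 = 4
vl ← min(3, 4) = 3
bits (lane 0 leftmost): 1110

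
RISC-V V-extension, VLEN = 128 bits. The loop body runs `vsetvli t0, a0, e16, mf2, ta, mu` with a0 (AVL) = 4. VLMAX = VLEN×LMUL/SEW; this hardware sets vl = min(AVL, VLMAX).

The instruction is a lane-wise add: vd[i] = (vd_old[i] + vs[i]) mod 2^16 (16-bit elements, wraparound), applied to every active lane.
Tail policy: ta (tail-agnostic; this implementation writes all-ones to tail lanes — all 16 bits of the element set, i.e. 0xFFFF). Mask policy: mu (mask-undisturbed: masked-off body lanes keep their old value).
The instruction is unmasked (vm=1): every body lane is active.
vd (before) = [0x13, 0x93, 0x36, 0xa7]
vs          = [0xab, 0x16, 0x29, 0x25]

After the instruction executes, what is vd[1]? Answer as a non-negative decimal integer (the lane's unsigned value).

lanes per group: 128·1/2/16 = 4
vl = min(AVL, VLMAX) = min(4, 4) = 4
  i=0: add(0x13,0xab) → 190
  i=1: add(0x93,0x16) → 169
  i=2: add(0x36,0x29) → 95
  i=3: add(0xa7,0x25) → 204

vd[1] = 169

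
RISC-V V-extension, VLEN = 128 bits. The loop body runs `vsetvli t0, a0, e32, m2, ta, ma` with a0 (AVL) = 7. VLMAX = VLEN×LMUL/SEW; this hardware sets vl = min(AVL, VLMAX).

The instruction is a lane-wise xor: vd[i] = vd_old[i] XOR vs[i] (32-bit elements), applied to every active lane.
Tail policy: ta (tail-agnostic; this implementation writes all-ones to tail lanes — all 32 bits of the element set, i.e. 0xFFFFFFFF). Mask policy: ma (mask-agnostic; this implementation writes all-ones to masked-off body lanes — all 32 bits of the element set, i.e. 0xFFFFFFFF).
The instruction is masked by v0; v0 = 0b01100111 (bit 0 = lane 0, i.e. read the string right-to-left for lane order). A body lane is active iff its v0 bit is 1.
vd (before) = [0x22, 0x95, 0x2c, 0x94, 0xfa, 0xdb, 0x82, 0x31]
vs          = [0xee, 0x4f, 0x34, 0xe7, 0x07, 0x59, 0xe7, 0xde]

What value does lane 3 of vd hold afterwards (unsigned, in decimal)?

VLMAX = VLEN×LMUL/SEW = 128×2/32 = 8
AVL=7 ≤ VLMAX=8, so vl = 7
lane  0: xor(0x22,0xee) ⇒ 0xcc
lane  1: xor(0x95,0x4f) ⇒ 0xda
lane  2: xor(0x2c,0x34) ⇒ 0x18
lane  3: mask-off/ones ⇒ 0xffffffff
lane  4: mask-off/ones ⇒ 0xffffffff
lane  5: xor(0xdb,0x59) ⇒ 0x82
lane  6: xor(0x82,0xe7) ⇒ 0x65
lane  7: tail/ones ⇒ 0xffffffff

vd[3] = 4294967295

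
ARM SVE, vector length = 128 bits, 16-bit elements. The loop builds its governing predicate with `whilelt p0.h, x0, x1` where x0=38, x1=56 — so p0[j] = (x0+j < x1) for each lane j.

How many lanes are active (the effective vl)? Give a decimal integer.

vl = 8

lane count: 128 div 16 = 8
active while 38+j < 56, i.e. j ∈ [0,18) capped at 8 ⇒ 8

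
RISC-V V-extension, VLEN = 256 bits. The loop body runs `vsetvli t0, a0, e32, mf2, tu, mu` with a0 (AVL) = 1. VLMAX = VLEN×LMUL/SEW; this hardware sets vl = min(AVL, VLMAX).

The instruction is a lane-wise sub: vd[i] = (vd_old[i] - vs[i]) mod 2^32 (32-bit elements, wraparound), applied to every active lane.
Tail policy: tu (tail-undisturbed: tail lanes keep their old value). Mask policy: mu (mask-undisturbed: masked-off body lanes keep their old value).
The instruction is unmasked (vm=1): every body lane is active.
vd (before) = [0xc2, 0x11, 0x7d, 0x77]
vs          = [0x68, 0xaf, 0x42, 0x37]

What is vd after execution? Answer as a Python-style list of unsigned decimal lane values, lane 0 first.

VLMAX = VLEN×LMUL/SEW = 256×1/2/32 = 4
vl ← min(1, 4) = 1
  i=0: sub(0xc2,0x68) → 90
  i=1: tail/keep → 17
  i=2: tail/keep → 125
  i=3: tail/keep → 119

vd = [90, 17, 125, 119]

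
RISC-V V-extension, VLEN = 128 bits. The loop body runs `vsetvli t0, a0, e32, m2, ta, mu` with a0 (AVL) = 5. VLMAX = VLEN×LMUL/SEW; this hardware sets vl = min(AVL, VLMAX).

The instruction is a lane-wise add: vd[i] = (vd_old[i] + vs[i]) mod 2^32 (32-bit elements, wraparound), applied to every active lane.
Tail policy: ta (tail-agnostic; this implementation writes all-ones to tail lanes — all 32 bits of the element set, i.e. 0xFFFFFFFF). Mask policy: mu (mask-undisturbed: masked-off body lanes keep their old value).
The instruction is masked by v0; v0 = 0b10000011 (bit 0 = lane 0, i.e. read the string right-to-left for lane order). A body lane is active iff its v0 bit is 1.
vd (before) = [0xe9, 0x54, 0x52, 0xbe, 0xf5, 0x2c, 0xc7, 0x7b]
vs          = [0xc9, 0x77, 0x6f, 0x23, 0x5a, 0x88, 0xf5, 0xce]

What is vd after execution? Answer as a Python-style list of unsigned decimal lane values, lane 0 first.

lanes per group: 128·2/32 = 8
AVL=5 ≤ VLMAX=8, so vl = 5
[0] add(0xe9,0xc9) = 0x1b2
[1] add(0x54,0x77) = 0xcb
[2] mask-off/keep = 0x52
[3] mask-off/keep = 0xbe
[4] mask-off/keep = 0xf5
[5] tail/ones = 0xffffffff
[6] tail/ones = 0xffffffff
[7] tail/ones = 0xffffffff

vd = [434, 203, 82, 190, 245, 4294967295, 4294967295, 4294967295]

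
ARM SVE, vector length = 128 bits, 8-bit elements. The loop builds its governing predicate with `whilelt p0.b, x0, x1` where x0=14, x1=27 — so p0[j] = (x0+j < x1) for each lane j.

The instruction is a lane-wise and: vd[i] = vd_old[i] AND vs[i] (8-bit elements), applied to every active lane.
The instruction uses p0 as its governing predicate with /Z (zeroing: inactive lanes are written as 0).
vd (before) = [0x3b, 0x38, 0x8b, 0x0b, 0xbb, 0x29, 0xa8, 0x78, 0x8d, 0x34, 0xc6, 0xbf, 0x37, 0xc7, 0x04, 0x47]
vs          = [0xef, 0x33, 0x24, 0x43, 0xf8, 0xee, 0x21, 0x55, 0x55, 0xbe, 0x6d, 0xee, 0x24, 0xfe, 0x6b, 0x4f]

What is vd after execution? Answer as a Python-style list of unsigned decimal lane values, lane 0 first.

128-bit reg / 8-bit elem → 16 lanes
p0[j] = (14+j < 27); true for j=0..12 → 13 lanes set
vd[0] and(0x3b,0xef) -> 0x2b
vd[1] and(0x38,0x33) -> 0x30
vd[2] and(0x8b,0x24) -> 0x00
vd[3] and(0x0b,0x43) -> 0x03
vd[4] and(0xbb,0xf8) -> 0xb8
vd[5] and(0x29,0xee) -> 0x28
vd[6] and(0xa8,0x21) -> 0x20
vd[7] and(0x78,0x55) -> 0x50
vd[8] and(0x8d,0x55) -> 0x05
vd[9] and(0x34,0xbe) -> 0x34
vd[10] and(0xc6,0x6d) -> 0x44
vd[11] and(0xbf,0xee) -> 0xae
vd[12] and(0x37,0x24) -> 0x24
vd[13] tail/zero -> 0x00
vd[14] tail/zero -> 0x00
vd[15] tail/zero -> 0x00

vd = [43, 48, 0, 3, 184, 40, 32, 80, 5, 52, 68, 174, 36, 0, 0, 0]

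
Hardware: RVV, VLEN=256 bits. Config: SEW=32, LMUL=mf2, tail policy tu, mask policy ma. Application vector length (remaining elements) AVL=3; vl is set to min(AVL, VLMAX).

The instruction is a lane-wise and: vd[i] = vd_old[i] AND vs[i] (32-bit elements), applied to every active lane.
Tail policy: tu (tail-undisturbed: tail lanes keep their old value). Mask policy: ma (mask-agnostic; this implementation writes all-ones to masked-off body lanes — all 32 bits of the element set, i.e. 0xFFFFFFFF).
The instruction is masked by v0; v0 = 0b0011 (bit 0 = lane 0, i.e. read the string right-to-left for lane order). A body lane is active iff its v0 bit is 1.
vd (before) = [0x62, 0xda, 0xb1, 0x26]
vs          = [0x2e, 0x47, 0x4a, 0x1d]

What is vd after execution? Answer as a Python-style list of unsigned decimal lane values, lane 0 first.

VLMAX = (256 × 1/2) / 32 = 4 lanes
vl = min(AVL, VLMAX) = min(3, 4) = 3
[0] and(0x62,0x2e) = 0x22
[1] and(0xda,0x47) = 0x42
[2] mask-off/ones = 0xffffffff
[3] tail/keep = 0x26

vd = [34, 66, 4294967295, 38]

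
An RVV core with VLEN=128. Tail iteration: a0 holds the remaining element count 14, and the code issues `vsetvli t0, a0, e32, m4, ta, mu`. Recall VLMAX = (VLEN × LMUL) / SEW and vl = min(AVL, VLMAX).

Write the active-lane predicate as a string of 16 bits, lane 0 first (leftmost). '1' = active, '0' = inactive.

predicate = 1111111111111100

VLMAX = (128 × 4) / 32 = 16 lanes
vl ← min(14, 16) = 14
bits (lane 0 leftmost): 1111111111111100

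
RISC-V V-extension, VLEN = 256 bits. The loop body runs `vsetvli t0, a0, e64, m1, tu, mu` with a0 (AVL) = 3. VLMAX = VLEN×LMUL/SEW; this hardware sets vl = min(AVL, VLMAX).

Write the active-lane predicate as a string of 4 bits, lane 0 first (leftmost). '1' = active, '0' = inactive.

predicate = 1110

lanes per group: 256·1/64 = 4
AVL=3 ≤ VLMAX=4, so vl = 3
bits (lane 0 leftmost): 1110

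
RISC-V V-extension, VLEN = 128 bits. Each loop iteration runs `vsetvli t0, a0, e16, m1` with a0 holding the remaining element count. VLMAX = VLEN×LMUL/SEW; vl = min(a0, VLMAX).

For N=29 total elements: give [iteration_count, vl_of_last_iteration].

[iterations, last_vl] = [4, 5]

VLMAX = (128 × 1) / 16 = 8 lanes
N=29: ⌈29/8⌉ = 4 iters; last vl = 29 − 3×8 = 5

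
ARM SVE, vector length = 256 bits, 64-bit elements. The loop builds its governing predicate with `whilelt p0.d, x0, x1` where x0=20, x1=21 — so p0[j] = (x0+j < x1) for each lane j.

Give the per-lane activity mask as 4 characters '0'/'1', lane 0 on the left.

lane count: 256 div 64 = 4
p0[j] = (20+j < 21); true for j=0..0 → 1 lanes set
bits (lane 0 leftmost): 1000

predicate = 1000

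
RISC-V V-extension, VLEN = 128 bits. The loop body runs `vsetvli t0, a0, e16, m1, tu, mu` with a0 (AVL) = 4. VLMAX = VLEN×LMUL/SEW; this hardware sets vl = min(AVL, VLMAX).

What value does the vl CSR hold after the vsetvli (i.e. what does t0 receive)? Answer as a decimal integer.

VLMAX = (128 × 1) / 16 = 8 lanes
vl = min(AVL, VLMAX) = min(4, 8) = 4

vl = 4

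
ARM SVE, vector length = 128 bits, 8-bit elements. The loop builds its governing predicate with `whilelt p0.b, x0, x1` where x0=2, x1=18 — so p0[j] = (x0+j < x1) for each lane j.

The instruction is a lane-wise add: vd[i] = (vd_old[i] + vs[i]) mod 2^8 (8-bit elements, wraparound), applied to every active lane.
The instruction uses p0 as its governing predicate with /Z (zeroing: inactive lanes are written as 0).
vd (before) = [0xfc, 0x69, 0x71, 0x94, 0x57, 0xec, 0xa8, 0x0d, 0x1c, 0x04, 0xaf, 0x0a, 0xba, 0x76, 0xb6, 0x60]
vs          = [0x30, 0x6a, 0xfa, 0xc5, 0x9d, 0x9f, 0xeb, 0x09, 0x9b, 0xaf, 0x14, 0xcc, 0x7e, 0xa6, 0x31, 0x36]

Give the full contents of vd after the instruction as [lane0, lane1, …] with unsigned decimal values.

register lanes = 128/8 = 16
whilelt: lane j active iff 2+j < 18 → j < 16 → 16 active
[0] add(0xfc,0x30) = 0x2c
[1] add(0x69,0x6a) = 0xd3
[2] add(0x71,0xfa) = 0x6b
[3] add(0x94,0xc5) = 0x59
[4] add(0x57,0x9d) = 0xf4
[5] add(0xec,0x9f) = 0x8b
[6] add(0xa8,0xeb) = 0x93
[7] add(0x0d,0x09) = 0x16
[8] add(0x1c,0x9b) = 0xb7
[9] add(0x04,0xaf) = 0xb3
[10] add(0xaf,0x14) = 0xc3
[11] add(0x0a,0xcc) = 0xd6
[12] add(0xba,0x7e) = 0x38
[13] add(0x76,0xa6) = 0x1c
[14] add(0xb6,0x31) = 0xe7
[15] add(0x60,0x36) = 0x96

vd = [44, 211, 107, 89, 244, 139, 147, 22, 183, 179, 195, 214, 56, 28, 231, 150]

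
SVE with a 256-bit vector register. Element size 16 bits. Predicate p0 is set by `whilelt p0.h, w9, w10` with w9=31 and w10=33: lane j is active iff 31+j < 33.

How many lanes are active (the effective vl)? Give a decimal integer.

register lanes = 256/16 = 16
whilelt: lane j active iff 31+j < 33 → j < 2 → 2 active

vl = 2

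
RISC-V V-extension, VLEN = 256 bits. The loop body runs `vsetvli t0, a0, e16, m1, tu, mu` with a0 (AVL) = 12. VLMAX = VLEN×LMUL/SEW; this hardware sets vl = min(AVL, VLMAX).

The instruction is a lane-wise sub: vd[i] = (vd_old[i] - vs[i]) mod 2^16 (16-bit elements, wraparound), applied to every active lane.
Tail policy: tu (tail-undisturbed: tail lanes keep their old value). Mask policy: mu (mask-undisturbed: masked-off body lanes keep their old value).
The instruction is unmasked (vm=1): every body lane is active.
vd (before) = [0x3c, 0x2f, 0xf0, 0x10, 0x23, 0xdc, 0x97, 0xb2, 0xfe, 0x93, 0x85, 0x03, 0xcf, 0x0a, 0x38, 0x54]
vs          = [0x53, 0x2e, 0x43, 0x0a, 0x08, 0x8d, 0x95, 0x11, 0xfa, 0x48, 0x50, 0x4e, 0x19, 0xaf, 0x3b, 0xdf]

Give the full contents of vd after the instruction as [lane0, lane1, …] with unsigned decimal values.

vd = [65513, 1, 173, 6, 27, 79, 2, 161, 4, 75, 53, 65461, 207, 10, 56, 84]

VLMAX = VLEN×LMUL/SEW = 256×1/16 = 16
vl = min(AVL, VLMAX) = min(12, 16) = 12
  i=0: sub(0x3c,0x53) → 65513
  i=1: sub(0x2f,0x2e) → 1
  i=2: sub(0xf0,0x43) → 173
  i=3: sub(0x10,0x0a) → 6
  i=4: sub(0x23,0x08) → 27
  i=5: sub(0xdc,0x8d) → 79
  i=6: sub(0x97,0x95) → 2
  i=7: sub(0xb2,0x11) → 161
  i=8: sub(0xfe,0xfa) → 4
  i=9: sub(0x93,0x48) → 75
  i=10: sub(0x85,0x50) → 53
  i=11: sub(0x03,0x4e) → 65461
  i=12: tail/keep → 207
  i=13: tail/keep → 10
  i=14: tail/keep → 56
  i=15: tail/keep → 84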